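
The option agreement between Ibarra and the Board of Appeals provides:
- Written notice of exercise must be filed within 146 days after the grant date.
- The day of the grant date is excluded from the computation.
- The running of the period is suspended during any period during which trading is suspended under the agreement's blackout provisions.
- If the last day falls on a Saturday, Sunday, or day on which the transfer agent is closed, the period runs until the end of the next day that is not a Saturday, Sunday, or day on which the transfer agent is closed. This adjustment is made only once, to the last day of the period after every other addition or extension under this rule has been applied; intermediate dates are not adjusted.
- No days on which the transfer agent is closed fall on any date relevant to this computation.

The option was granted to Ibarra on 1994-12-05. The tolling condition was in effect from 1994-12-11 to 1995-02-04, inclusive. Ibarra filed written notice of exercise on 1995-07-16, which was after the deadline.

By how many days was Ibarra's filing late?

20 days

146 days after 1994-12-05 is April 30, 1995.
From December 11, 1994 through February 4, 1995 inclusive is 56 days; tolling adds 56 days: April 30, 1995 + 56 days = June 25, 1995.
June 25, 1995 is Sunday. The next qualifying day is June 26, 1995.
The deadline is June 26, 1995; from June 26, 1995 to July 16, 1995 is 20 days.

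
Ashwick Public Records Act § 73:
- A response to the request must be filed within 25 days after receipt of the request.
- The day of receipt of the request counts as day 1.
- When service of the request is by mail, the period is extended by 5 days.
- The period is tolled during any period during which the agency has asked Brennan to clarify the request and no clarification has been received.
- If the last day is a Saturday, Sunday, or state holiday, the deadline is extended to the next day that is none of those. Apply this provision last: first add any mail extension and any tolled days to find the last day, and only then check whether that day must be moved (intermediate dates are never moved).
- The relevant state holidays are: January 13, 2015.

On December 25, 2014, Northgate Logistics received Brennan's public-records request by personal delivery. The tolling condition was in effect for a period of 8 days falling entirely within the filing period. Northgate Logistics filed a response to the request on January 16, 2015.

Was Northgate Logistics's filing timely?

Yes

Counting December 25, 2014 as day 1, day 25 is January 18, 2015.
Service was not by mail, so no mail extension applies.
Tolling adds 8 days: January 18, 2015 + 8 days = January 26, 2015.
January 26, 2015 is a Monday and not a state holiday, so no extension applies.
The deadline is January 26, 2015; the filing on January 16, 2015 is on or before that date.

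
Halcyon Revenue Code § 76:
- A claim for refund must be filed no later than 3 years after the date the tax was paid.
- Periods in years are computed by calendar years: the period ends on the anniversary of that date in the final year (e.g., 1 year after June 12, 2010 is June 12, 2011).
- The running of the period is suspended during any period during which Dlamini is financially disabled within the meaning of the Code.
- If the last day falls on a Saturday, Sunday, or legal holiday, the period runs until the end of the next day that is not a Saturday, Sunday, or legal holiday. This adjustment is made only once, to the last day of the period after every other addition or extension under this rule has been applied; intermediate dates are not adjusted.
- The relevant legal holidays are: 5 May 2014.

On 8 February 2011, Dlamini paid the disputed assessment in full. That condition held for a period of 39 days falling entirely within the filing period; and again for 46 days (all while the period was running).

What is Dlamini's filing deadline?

May 6, 2014

3 years after 8 February 2011 is February 8, 2014.
Tolling adds 39 days: February 8, 2014 + 39 days = March 19, 2014.
Tolling adds 46 days: March 19, 2014 + 46 days = May 4, 2014.
May 4, 2014 is Sunday; May 5, 2014 is a listed holiday. The next qualifying day is May 6, 2014.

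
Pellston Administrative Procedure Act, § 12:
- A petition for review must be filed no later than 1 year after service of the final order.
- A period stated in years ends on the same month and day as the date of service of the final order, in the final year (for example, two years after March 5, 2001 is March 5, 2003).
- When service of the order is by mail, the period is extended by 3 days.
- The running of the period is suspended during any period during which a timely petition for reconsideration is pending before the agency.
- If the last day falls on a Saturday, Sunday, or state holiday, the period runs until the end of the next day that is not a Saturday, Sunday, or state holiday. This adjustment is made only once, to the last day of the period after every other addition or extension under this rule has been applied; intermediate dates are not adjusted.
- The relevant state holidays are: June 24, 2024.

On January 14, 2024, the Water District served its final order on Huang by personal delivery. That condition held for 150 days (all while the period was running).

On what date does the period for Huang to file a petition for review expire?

June 13, 2025

1 year after January 14, 2024 is January 14, 2025.
Service was not by mail, so no mail extension applies.
Tolling adds 150 days: January 14, 2025 + 150 days = June 13, 2025.
June 13, 2025 is a Friday and not a state holiday, so no extension applies.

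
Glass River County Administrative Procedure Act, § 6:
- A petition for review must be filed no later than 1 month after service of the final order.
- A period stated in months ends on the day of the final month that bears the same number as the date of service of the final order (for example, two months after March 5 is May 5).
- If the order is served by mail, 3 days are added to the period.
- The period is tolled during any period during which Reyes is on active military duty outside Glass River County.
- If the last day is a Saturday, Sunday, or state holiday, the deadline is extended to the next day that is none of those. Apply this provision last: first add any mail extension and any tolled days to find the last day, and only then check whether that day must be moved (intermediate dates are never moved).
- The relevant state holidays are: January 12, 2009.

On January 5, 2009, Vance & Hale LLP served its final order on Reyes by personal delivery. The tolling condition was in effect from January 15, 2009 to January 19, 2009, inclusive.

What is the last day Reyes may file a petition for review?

1 month after January 5, 2009 is February 5, 2009.
Service was not by mail, so no mail extension applies.
From January 15, 2009 through January 19, 2009 inclusive is 5 days; tolling adds 5 days: February 5, 2009 + 5 days = February 10, 2009.
February 10, 2009 is a Tuesday and not a state holiday, so no extension applies.

February 10, 2009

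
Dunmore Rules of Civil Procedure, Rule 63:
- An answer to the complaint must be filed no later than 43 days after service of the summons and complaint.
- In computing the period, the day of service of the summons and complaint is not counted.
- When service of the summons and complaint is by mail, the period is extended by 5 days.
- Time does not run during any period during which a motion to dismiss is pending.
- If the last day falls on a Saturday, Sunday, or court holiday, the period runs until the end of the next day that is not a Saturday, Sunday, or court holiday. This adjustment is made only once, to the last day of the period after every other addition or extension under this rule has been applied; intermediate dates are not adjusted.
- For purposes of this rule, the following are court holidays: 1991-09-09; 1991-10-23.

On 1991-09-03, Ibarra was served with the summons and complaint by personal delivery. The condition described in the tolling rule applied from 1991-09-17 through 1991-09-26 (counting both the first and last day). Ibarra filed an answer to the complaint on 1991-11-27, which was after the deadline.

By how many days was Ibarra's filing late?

43 days after 1991-09-03 is October 16, 1991.
Service was not by mail, so no mail extension applies.
From September 17, 1991 through September 26, 1991 inclusive is 10 days; tolling adds 10 days: October 16, 1991 + 10 days = October 26, 1991.
October 26, 1991 is Saturday; October 27, 1991 is Sunday. The next qualifying day is October 28, 1991.
The deadline is October 28, 1991; from October 28, 1991 to November 27, 1991 is 30 days.

30 days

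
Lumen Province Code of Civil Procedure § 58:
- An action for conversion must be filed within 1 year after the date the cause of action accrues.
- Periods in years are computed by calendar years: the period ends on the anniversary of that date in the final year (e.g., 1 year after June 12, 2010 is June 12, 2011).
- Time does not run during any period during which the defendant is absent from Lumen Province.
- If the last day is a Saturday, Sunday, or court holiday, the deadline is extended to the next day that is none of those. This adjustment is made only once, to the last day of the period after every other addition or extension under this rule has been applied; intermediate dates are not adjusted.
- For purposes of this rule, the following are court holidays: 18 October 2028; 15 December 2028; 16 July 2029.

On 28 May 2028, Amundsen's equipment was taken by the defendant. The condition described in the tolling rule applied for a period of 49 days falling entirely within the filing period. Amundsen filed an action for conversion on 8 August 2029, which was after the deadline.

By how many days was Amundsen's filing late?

1 year after 28 May 2028 is May 28, 2029.
Tolling adds 49 days: May 28, 2029 + 49 days = July 16, 2029.
July 16, 2029 is a listed holiday. The next qualifying day is July 17, 2029.
The deadline is July 17, 2029; from July 17, 2029 to August 8, 2029 is 22 days.

22 days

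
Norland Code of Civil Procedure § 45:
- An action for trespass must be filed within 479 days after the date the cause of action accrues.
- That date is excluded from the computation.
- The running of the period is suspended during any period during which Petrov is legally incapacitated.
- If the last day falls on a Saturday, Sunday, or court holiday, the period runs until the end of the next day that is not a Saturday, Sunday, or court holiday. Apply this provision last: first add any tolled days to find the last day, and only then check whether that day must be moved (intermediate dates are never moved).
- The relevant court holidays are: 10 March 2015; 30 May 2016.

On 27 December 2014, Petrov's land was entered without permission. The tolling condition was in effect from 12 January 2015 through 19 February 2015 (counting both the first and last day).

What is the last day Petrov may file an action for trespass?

479 days after 27 December 2014 is April 19, 2016.
From January 12, 2015 through February 19, 2015 inclusive is 39 days; tolling adds 39 days: April 19, 2016 + 39 days = May 28, 2016.
May 28, 2016 is Saturday; May 29, 2016 is Sunday; May 30, 2016 is a listed holiday. The next qualifying day is May 31, 2016.

May 31, 2016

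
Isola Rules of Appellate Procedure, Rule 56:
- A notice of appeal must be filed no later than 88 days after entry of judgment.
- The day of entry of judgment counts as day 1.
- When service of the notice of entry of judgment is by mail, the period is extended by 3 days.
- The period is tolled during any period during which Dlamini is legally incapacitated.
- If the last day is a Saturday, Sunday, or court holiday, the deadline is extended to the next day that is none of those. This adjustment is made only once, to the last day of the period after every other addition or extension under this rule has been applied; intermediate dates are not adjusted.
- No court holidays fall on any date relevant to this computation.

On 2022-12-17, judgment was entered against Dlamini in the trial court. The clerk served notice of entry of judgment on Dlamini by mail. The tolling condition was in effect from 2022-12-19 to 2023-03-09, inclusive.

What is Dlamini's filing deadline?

June 6, 2023

Counting 2022-12-17 as day 1, day 88 is March 14, 2023.
Service was by mail, adding 3 days: March 14, 2023 + 3 days = March 17, 2023.
From December 19, 2022 through March 9, 2023 inclusive is 81 days; tolling adds 81 days: March 17, 2023 + 81 days = June 6, 2023.
June 6, 2023 is a Tuesday and not a court holiday, so no extension applies.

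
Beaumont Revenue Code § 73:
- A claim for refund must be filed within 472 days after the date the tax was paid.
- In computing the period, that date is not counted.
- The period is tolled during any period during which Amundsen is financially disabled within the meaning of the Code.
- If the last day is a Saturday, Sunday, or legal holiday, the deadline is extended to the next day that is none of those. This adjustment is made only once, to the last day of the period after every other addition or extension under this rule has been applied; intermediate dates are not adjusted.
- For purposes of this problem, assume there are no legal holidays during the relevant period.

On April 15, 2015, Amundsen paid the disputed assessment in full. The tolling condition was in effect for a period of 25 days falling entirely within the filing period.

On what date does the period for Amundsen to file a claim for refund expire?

August 24, 2016

472 days after April 15, 2015 is July 30, 2016.
Tolling adds 25 days: July 30, 2016 + 25 days = August 24, 2016.
August 24, 2016 is a Wednesday and not a legal holiday, so no extension applies.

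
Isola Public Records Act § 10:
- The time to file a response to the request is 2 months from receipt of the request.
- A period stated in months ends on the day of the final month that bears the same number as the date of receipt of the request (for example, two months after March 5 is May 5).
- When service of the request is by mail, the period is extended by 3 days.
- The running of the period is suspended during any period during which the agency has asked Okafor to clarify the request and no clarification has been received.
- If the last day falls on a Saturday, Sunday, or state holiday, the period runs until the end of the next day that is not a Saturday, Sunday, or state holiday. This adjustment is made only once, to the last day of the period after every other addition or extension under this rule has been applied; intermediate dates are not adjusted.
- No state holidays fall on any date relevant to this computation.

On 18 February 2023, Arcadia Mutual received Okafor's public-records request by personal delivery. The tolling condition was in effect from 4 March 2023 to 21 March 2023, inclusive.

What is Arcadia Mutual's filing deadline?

May 8, 2023

2 months after 18 February 2023 is April 18, 2023.
Service was not by mail, so no mail extension applies.
From March 4, 2023 through March 21, 2023 inclusive is 18 days; tolling adds 18 days: April 18, 2023 + 18 days = May 6, 2023.
May 6, 2023 is Saturday; May 7, 2023 is Sunday. The next qualifying day is May 8, 2023.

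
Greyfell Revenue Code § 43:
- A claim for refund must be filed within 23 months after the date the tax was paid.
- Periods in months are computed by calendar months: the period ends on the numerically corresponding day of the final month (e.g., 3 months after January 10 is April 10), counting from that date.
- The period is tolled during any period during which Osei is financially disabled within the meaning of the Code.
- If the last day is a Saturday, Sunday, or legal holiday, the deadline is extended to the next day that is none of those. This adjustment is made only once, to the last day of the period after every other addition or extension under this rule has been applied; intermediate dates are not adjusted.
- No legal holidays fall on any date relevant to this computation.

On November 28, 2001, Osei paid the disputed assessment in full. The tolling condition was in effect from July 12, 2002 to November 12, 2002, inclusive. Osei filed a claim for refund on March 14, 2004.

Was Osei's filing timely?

23 months after November 28, 2001 is October 28, 2003.
From July 12, 2002 through November 12, 2002 inclusive is 124 days; tolling adds 124 days: October 28, 2003 + 124 days = February 29, 2004.
February 29, 2004 is Sunday. The next qualifying day is March 1, 2004.
The deadline is March 1, 2004; the filing on March 14, 2004 is after that date.

No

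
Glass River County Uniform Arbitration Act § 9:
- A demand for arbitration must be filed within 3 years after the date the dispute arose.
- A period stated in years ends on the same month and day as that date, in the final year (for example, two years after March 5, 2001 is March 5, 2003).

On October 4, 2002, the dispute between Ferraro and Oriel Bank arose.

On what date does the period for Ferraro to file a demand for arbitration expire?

3 years after October 4, 2002 is October 4, 2005.

October 4, 2005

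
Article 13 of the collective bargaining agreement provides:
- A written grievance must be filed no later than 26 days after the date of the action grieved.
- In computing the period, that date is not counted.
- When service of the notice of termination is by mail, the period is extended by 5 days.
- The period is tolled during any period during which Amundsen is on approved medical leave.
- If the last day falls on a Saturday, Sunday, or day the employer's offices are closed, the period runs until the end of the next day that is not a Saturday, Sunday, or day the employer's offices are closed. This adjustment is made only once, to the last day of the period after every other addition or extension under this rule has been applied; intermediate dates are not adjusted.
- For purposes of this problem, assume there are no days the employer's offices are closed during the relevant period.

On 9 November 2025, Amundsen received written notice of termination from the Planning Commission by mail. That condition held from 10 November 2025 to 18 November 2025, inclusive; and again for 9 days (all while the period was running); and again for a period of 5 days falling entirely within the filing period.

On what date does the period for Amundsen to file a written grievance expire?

26 days after 9 November 2025 is December 5, 2025.
Service was by mail, adding 5 days: December 5, 2025 + 5 days = December 10, 2025.
From November 10, 2025 through November 18, 2025 inclusive is 9 days; tolling adds 9 days: December 10, 2025 + 9 days = December 19, 2025.
Tolling adds 9 days: December 19, 2025 + 9 days = December 28, 2025.
Tolling adds 5 days: December 28, 2025 + 5 days = January 2, 2026.
January 2, 2026 is a Friday and not a day the employer's offices are closed, so no extension applies.

January 2, 2026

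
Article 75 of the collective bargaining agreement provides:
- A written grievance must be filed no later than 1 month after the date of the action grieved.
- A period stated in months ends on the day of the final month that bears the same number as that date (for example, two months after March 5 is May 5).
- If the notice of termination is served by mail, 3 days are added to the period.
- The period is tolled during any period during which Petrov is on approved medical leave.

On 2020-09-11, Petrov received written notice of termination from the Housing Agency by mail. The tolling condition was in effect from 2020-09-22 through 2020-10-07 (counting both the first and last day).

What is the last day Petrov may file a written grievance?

1 month after 2020-09-11 is October 11, 2020.
Service was by mail, adding 3 days: October 11, 2020 + 3 days = October 14, 2020.
From September 22, 2020 through October 7, 2020 inclusive is 16 days; tolling adds 16 days: October 14, 2020 + 16 days = October 30, 2020.

October 30, 2020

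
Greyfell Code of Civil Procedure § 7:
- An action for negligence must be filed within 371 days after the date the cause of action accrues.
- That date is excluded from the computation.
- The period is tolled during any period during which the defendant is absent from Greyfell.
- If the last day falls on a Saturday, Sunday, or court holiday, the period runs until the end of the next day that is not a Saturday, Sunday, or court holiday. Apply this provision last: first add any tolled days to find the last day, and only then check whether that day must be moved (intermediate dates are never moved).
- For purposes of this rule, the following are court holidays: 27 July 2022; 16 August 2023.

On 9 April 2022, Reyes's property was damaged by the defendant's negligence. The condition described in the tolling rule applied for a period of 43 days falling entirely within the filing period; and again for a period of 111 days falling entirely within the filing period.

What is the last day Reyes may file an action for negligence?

September 18, 2023

371 days after 9 April 2022 is April 15, 2023.
Tolling adds 43 days: April 15, 2023 + 43 days = May 28, 2023.
Tolling adds 111 days: May 28, 2023 + 111 days = September 16, 2023.
September 16, 2023 is Saturday; September 17, 2023 is Sunday. The next qualifying day is September 18, 2023.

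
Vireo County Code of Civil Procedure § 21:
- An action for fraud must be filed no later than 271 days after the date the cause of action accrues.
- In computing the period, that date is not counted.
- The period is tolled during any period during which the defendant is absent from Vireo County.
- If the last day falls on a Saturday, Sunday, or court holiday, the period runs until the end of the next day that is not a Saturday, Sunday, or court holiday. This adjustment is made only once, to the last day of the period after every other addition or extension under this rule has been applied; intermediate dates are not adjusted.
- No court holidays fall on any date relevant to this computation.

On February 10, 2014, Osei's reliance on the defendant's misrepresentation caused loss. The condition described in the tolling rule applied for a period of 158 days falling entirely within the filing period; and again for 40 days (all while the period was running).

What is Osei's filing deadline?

271 days after February 10, 2014 is November 8, 2014.
Tolling adds 158 days: November 8, 2014 + 158 days = April 15, 2015.
Tolling adds 40 days: April 15, 2015 + 40 days = May 25, 2015.
May 25, 2015 is a Monday and not a court holiday, so no extension applies.

May 25, 2015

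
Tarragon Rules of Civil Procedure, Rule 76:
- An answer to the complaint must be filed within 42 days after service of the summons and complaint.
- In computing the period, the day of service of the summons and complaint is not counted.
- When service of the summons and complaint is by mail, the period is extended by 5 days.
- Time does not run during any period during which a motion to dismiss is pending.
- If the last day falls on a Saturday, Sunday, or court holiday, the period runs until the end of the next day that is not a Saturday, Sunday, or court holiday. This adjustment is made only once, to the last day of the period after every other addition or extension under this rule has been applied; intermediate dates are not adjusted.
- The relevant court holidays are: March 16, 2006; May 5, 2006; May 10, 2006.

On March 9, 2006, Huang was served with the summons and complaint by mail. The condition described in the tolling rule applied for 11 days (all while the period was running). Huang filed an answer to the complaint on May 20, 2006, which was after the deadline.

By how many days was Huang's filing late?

42 days after March 9, 2006 is April 20, 2006.
Service was by mail, adding 5 days: April 20, 2006 + 5 days = April 25, 2006.
Tolling adds 11 days: April 25, 2006 + 11 days = May 6, 2006.
May 6, 2006 is Saturday; May 7, 2006 is Sunday. The next qualifying day is May 8, 2006.
The deadline is May 8, 2006; from May 8, 2006 to May 20, 2006 is 12 days.

12 days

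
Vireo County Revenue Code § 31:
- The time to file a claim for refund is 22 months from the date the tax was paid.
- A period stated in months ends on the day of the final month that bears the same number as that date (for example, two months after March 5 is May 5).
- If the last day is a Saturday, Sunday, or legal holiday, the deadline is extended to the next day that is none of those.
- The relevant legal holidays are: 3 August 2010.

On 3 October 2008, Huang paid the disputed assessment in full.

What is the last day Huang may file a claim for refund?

22 months after 3 October 2008 is August 3, 2010.
August 3, 2010 is a listed holiday. The next qualifying day is August 4, 2010.

August 4, 2010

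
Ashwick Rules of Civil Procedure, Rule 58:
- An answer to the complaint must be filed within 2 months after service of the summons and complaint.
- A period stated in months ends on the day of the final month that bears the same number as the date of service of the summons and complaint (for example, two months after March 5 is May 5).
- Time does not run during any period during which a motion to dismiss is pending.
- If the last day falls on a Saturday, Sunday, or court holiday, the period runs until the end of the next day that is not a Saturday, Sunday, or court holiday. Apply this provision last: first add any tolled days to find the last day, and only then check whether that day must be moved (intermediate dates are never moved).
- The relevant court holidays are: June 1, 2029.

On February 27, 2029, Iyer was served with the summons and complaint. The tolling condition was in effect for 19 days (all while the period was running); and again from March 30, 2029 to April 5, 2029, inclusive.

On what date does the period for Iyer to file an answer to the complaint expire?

2 months after February 27, 2029 is April 27, 2029.
Tolling adds 19 days: April 27, 2029 + 19 days = May 16, 2029.
From March 30, 2029 through April 5, 2029 inclusive is 7 days; tolling adds 7 days: May 16, 2029 + 7 days = May 23, 2029.
May 23, 2029 is a Wednesday and not a court holiday, so no extension applies.

May 23, 2029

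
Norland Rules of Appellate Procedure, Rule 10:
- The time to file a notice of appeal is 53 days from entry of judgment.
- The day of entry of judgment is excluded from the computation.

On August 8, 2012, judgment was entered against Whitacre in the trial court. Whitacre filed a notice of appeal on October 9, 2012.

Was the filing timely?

No

53 days after August 8, 2012 is September 30, 2012.
The deadline is September 30, 2012; the filing on October 9, 2012 is after that date.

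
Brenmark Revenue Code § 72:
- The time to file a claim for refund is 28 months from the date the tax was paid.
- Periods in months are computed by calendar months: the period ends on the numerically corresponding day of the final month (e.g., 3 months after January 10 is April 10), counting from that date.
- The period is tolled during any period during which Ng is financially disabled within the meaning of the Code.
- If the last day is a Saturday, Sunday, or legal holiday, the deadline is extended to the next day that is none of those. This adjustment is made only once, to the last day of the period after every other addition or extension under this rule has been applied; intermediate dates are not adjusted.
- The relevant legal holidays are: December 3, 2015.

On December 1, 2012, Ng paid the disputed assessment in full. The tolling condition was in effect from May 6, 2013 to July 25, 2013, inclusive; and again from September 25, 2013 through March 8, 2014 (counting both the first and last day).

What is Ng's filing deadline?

28 months after December 1, 2012 is April 1, 2015.
From May 6, 2013 through July 25, 2013 inclusive is 81 days; tolling adds 81 days: April 1, 2015 + 81 days = June 21, 2015.
From September 25, 2013 through March 8, 2014 inclusive is 165 days; tolling adds 165 days: June 21, 2015 + 165 days = December 3, 2015.
December 3, 2015 is a listed holiday. The next qualifying day is December 4, 2015.

December 4, 2015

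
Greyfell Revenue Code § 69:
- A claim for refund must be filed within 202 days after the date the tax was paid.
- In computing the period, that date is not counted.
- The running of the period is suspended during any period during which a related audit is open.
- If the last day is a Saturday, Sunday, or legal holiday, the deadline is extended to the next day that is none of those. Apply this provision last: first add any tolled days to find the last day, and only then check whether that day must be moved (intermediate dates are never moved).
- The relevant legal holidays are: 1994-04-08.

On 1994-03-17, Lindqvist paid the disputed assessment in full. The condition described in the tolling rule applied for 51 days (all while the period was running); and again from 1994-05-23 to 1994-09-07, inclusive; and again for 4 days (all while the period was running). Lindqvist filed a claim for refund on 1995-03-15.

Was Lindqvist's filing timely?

Yes

202 days after 1994-03-17 is October 5, 1994.
Tolling adds 51 days: October 5, 1994 + 51 days = November 25, 1994.
From May 23, 1994 through September 7, 1994 inclusive is 108 days; tolling adds 108 days: November 25, 1994 + 108 days = March 13, 1995.
Tolling adds 4 days: March 13, 1995 + 4 days = March 17, 1995.
March 17, 1995 is a Friday and not a legal holiday, so no extension applies.
The deadline is March 17, 1995; the filing on March 15, 1995 is on or before that date.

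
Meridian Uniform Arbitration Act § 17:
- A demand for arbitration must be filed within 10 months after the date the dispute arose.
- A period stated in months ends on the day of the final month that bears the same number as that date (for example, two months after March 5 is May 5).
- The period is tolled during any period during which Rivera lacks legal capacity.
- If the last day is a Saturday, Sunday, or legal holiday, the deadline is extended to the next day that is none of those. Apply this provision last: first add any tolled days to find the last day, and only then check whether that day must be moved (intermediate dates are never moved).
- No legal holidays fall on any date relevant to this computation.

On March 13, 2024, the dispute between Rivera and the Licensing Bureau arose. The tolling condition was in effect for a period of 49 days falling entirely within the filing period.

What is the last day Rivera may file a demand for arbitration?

10 months after March 13, 2024 is January 13, 2025.
Tolling adds 49 days: January 13, 2025 + 49 days = March 3, 2025.
March 3, 2025 is a Monday and not a legal holiday, so no extension applies.

March 3, 2025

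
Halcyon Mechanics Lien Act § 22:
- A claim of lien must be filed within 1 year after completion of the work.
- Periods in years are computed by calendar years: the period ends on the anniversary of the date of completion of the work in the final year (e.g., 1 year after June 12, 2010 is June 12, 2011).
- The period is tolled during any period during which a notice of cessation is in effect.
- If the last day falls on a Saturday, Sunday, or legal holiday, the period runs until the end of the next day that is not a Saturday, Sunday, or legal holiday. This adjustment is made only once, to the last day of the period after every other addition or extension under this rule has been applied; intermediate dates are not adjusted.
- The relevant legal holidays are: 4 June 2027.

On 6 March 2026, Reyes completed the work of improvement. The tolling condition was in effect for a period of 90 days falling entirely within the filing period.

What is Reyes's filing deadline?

June 7, 2027

1 year after 6 March 2026 is March 6, 2027.
Tolling adds 90 days: March 6, 2027 + 90 days = June 4, 2027.
June 4, 2027 is a listed holiday; June 5, 2027 is Saturday; June 6, 2027 is Sunday. The next qualifying day is June 7, 2027.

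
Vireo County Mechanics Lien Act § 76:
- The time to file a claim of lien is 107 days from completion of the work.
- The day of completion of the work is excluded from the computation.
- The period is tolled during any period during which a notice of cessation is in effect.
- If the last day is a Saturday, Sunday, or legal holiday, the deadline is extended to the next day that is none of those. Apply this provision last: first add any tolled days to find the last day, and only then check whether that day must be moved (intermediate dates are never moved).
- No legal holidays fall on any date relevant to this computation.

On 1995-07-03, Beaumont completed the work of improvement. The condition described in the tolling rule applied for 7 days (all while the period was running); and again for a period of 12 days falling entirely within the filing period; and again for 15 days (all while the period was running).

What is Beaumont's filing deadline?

November 21, 1995

107 days after 1995-07-03 is October 18, 1995.
Tolling adds 7 days: October 18, 1995 + 7 days = October 25, 1995.
Tolling adds 12 days: October 25, 1995 + 12 days = November 6, 1995.
Tolling adds 15 days: November 6, 1995 + 15 days = November 21, 1995.
November 21, 1995 is a Tuesday and not a legal holiday, so no extension applies.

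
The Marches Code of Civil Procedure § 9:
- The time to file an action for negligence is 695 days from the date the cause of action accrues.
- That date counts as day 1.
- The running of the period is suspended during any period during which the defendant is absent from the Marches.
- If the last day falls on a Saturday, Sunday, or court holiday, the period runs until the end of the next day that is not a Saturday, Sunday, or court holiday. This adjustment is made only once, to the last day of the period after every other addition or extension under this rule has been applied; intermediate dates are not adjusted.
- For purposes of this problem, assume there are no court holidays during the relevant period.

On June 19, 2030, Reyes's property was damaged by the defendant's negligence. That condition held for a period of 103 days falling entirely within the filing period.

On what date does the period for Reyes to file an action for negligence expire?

Counting June 19, 2030 as day 1, day 695 is May 13, 2032.
Tolling adds 103 days: May 13, 2032 + 103 days = August 24, 2032.
August 24, 2032 is a Tuesday and not a court holiday, so no extension applies.

August 24, 2032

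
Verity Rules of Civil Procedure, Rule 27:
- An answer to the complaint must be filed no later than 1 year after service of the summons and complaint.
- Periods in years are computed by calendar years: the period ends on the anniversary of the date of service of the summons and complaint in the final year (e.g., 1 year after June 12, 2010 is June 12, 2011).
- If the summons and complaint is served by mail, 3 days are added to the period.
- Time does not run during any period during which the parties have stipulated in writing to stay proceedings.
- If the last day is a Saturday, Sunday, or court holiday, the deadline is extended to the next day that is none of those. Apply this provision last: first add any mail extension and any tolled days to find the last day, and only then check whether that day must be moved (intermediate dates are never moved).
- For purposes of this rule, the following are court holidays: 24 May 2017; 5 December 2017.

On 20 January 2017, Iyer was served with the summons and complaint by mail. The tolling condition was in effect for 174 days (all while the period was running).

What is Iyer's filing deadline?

July 16, 2018

1 year after 20 January 2017 is January 20, 2018.
Service was by mail, adding 3 days: January 20, 2018 + 3 days = January 23, 2018.
Tolling adds 174 days: January 23, 2018 + 174 days = July 16, 2018.
July 16, 2018 is a Monday and not a court holiday, so no extension applies.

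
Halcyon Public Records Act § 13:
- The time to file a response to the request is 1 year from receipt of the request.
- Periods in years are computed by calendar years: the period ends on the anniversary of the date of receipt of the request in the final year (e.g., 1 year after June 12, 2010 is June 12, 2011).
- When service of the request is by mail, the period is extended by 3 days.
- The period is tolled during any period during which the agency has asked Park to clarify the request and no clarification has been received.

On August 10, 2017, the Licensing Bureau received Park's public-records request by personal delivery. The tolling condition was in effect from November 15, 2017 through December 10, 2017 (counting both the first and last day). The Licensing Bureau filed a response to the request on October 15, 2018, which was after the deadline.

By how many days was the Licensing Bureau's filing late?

1 year after August 10, 2017 is August 10, 2018.
Service was not by mail, so no mail extension applies.
From November 15, 2017 through December 10, 2017 inclusive is 26 days; tolling adds 26 days: August 10, 2018 + 26 days = September 5, 2018.
The deadline is September 5, 2018; from September 5, 2018 to October 15, 2018 is 40 days.

40 days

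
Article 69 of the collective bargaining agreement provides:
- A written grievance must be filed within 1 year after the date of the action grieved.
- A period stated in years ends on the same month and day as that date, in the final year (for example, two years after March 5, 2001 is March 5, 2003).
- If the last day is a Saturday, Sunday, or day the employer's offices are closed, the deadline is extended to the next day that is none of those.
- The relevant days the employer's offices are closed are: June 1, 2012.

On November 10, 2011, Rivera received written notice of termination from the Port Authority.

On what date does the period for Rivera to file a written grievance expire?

November 12, 2012

1 year after November 10, 2011 is November 10, 2012.
November 10, 2012 is Saturday; November 11, 2012 is Sunday. The next qualifying day is November 12, 2012.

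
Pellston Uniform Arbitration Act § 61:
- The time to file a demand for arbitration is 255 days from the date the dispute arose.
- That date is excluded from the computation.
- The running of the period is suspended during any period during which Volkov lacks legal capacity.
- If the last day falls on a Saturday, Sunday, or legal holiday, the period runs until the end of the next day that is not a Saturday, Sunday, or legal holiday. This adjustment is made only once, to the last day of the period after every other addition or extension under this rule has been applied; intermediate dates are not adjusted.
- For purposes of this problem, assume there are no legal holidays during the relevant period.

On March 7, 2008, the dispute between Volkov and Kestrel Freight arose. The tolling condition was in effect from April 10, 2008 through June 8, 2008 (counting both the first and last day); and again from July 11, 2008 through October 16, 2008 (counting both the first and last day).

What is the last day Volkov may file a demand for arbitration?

April 24, 2009

255 days after March 7, 2008 is November 17, 2008.
From April 10, 2008 through June 8, 2008 inclusive is 60 days; tolling adds 60 days: November 17, 2008 + 60 days = January 16, 2009.
From July 11, 2008 through October 16, 2008 inclusive is 98 days; tolling adds 98 days: January 16, 2009 + 98 days = April 24, 2009.
April 24, 2009 is a Friday and not a legal holiday, so no extension applies.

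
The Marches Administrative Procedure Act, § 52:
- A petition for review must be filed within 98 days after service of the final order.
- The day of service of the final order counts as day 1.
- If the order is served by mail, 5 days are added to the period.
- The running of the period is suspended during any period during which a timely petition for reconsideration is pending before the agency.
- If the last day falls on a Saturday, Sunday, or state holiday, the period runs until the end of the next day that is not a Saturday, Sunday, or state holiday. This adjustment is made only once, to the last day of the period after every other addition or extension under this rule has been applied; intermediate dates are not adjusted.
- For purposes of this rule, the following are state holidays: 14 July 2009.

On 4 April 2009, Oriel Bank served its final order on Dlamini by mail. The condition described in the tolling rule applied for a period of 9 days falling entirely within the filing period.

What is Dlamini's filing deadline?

July 24, 2009

Counting 4 April 2009 as day 1, day 98 is July 10, 2009.
Service was by mail, adding 5 days: July 10, 2009 + 5 days = July 15, 2009.
Tolling adds 9 days: July 15, 2009 + 9 days = July 24, 2009.
July 24, 2009 is a Friday and not a state holiday, so no extension applies.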